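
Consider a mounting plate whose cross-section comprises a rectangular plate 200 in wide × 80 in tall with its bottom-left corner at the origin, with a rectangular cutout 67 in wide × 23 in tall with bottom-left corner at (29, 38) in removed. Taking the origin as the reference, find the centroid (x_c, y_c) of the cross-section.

plate: A = 200 × 80 = 16000.00, centroid at (100.00, 40.00).
hole: A = −(67 × 23) = -1541.00, centroid at (62.50, 49.50).
ΣA = 14459.00 in², ΣAx_c = 1503687.50 in³, ΣAy_c = 563720.50 in³.
x_c = 1503687.50/14459.00 = 104.00 in; y_c = 563720.50/14459.00 = 38.99 in.

x_c = 104.00 in, y_c = 38.99 in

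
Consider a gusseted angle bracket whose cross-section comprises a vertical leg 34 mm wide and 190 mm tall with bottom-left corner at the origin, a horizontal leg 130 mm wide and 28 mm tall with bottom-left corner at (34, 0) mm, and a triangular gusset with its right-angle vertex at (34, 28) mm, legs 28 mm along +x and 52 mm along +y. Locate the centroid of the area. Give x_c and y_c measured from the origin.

x_c = 46.34 mm, y_c = 64.43 mm

Part | A | x̄ᵢ | ȳᵢ | A·x̄ᵢ | A·ȳᵢ
vertical leg | 6460.00 | 17.00 | 95.00 | 109820.00 | 613700.00
horizontal leg | 3640.00 | 99.00 | 14.00 | 360360.00 | 50960.00
gusset | 728.00 | 43.33 | 45.33 | 31546.67 | 33002.67
Σ | 10828.00 |  |  | 501726.67 | 697662.67
x_c = 501726.67 / 10828.00 = 46.34 mm
y_c = 697662.67 / 10828.00 = 64.43 mm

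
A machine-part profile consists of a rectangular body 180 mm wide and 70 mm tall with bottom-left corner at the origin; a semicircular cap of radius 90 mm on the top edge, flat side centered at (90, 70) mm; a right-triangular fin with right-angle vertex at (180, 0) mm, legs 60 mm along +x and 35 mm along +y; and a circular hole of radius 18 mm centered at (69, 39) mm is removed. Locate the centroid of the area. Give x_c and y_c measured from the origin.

rectangular body: A = 180 × 70 = 12600.00, centroid at (90.00, 35.00).
semicircular top: A = ½π·90² = 12723.45, centroid at (90.00, 108.20).
triangular fin: A = ½·60·35 = 1050.00, centroid at (200.00, 11.67).
hole: A = −π·18² = -1017.88, centroid at (69.00, 39.00).
ΣA = 25355.57 mm²
ΣAx_c = (12600.00)(90.00) + (12723.45)(90.00) + (1050.00)(200.00) + (-1017.88)(69.00) = 2418877.08 mm³
ΣAy_c = (12600.00)(35.00) + (12723.45)(108.20) + (1050.00)(11.67) + (-1017.88)(39.00) = 1790194.35 mm³
x_c = 2418877.08 / 25355.57 = 95.40 mm
y_c = 1790194.35 / 25355.57 = 70.60 mm

x_c = 95.40 mm, y_c = 70.60 mm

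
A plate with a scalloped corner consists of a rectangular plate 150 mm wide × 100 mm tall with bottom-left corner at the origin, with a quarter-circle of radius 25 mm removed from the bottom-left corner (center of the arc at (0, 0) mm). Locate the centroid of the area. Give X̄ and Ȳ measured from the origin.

plate: A = 150 × 100 = 15000.00, centroid at (75.00, 50.00).
removed quarter-circle: A = −¼π·25² = -490.87, centroid at (10.61, 10.61).
ΣA = 14509.13 mm², ΣAX̄ = 1119791.67 mm³, ΣAȲ = 744791.67 mm³.
X̄ = 1119791.67/14509.13 = 77.18 mm; Ȳ = 744791.67/14509.13 = 51.33 mm.

X̄ = 77.18 mm, Ȳ = 51.33 mm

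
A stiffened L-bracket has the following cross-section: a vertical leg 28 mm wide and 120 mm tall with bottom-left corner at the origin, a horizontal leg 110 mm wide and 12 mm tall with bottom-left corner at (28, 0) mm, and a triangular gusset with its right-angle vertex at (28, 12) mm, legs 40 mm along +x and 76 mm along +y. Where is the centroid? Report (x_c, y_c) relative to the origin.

x_c = 35.39 mm, y_c = 42.95 mm

Part | A | x̄ᵢ | ȳᵢ | A·x̄ᵢ | A·ȳᵢ
vertical leg | 3360.00 | 14.00 | 60.00 | 47040.00 | 201600.00
horizontal leg | 1320.00 | 83.00 | 6.00 | 109560.00 | 7920.00
gusset | 1520.00 | 41.33 | 37.33 | 62826.67 | 56746.67
Σ | 6200.00 |  |  | 219426.67 | 266266.67
x_c = 219426.67 / 6200.00 = 35.39 mm
y_c = 266266.67 / 6200.00 = 42.95 mm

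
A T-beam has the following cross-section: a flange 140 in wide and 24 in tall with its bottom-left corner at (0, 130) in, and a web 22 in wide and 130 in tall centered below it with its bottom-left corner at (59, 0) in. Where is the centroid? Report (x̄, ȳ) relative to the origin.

web: A = 22 × 130 = 2860.00, centroid at (70.00, 65.00).
flange: A = 140 × 24 = 3360.00, centroid at (70.00, 142.00).
ΣA = 6220.00 in², ΣAx̄ = 435400.00 in³, ΣAȳ = 663020.00 in³.
x̄ = 435400.00/6220.00 = 70.00 in; ȳ = 663020.00/6220.00 = 106.59 in.

x̄ = 70.00 in, ȳ = 106.59 in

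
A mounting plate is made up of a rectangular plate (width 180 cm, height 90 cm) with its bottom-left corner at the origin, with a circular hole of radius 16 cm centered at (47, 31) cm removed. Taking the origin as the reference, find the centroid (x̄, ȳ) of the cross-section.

plate: A = 180 × 90 = 16200.00, centroid at (90.00, 45.00).
hole: A = −π·16² = -804.25, centroid at (47.00, 31.00).
ΣA = 15395.75 cm²
ΣAx̄ = (16200.00)(90.00) + (-804.25)(47.00) = 1420200.36 cm³
ΣAȳ = (16200.00)(45.00) + (-804.25)(31.00) = 704068.32 cm³
x̄ = 1420200.36 / 15395.75 = 92.25 cm
ȳ = 704068.32 / 15395.75 = 45.73 cm

x̄ = 92.25 cm, ȳ = 45.73 cm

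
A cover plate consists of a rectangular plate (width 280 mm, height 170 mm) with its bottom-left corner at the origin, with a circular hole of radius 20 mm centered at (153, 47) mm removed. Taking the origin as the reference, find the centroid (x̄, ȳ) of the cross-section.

Part | A | x̄ᵢ | ȳᵢ | A·x̄ᵢ | A·ȳᵢ
plate | 47600.00 | 140.00 | 85.00 | 6664000.00 | 4046000.00
hole | -1256.64 | 153.00 | 47.00 | -192265.47 | -59061.94
Σ | 46343.36 |  |  | 6471734.53 | 3986938.06
x̄ = 6471734.53 / 46343.36 = 139.65 mm
ȳ = 3986938.06 / 46343.36 = 86.03 mm

x̄ = 139.65 mm, ȳ = 86.03 mm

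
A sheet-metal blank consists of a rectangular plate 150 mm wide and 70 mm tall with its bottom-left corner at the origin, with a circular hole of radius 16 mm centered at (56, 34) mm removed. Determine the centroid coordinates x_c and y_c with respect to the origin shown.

x_c = 76.58 mm, y_c = 35.08 mm

plate: A = 150 × 70 = 10500.00, centroid at (75.00, 35.00).
hole: A = −π·16² = -804.25, centroid at (56.00, 34.00).
ΣA = 9695.75 mm²
ΣAx_c = (10500.00)(75.00) + (-804.25)(56.00) = 742462.13 mm³
ΣAy_c = (10500.00)(35.00) + (-804.25)(34.00) = 340155.58 mm³
x_c = 742462.13 / 9695.75 = 76.58 mm
y_c = 340155.58 / 9695.75 = 35.08 mm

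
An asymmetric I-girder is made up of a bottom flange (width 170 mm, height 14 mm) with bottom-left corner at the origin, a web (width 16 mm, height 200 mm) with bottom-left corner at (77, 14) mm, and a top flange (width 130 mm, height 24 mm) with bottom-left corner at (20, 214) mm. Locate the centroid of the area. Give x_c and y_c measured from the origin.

x_c = 85.00 mm, y_c = 124.89 mm

bottom flange: A = 170 × 14 = 2380.00, centroid at (85.00, 7.00).
web: A = 16 × 200 = 3200.00, centroid at (85.00, 114.00).
top flange: A = 130 × 24 = 3120.00, centroid at (85.00, 226.00).
ΣA = 8700.00 mm²
ΣAx_c = (2380.00)(85.00) + (3200.00)(85.00) + (3120.00)(85.00) = 739500.00 mm³
ΣAy_c = (2380.00)(7.00) + (3200.00)(114.00) + (3120.00)(226.00) = 1086580.00 mm³
x_c = 739500.00 / 8700.00 = 85.00 mm
y_c = 1086580.00 / 8700.00 = 124.89 mm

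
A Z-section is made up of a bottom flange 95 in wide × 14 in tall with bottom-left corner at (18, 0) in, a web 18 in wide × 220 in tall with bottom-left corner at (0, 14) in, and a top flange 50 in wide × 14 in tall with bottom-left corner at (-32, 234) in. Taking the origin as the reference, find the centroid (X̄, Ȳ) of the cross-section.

bottom flange: A = 95 × 14 = 1330.00, centroid at (65.50, 7.00).
web: A = 18 × 220 = 3960.00, centroid at (9.00, 124.00).
top flange: A = 50 × 14 = 700.00, centroid at (-7.00, 241.00).
ΣA = 5990.00 in²
ΣAX̄ = (1330.00)(65.50) + (3960.00)(9.00) + (700.00)(-7.00) = 117855.00 in³
ΣAȲ = (1330.00)(7.00) + (3960.00)(124.00) + (700.00)(241.00) = 669050.00 in³
X̄ = 117855.00 / 5990.00 = 19.68 in
Ȳ = 669050.00 / 5990.00 = 111.69 in

X̄ = 19.68 in, Ȳ = 111.69 in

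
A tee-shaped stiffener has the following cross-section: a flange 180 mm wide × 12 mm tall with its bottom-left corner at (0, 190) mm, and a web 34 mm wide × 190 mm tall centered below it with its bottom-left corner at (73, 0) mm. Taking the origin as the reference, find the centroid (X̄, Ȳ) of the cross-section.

web: A = 34 × 190 = 6460.00, centroid at (90.00, 95.00).
flange: A = 180 × 12 = 2160.00, centroid at (90.00, 196.00).
ΣA = 8620.00 mm², ΣAX̄ = 775800.00 mm³, ΣAȲ = 1037060.00 mm³.
X̄ = 775800.00/8620.00 = 90.00 mm; Ȳ = 1037060.00/8620.00 = 120.31 mm.

X̄ = 90.00 mm, Ȳ = 120.31 mm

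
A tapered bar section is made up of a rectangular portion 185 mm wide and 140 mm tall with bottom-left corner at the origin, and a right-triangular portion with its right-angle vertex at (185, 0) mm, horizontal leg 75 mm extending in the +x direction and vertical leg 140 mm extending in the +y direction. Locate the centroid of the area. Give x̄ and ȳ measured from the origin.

Part | A | x̄ᵢ | ȳᵢ | A·x̄ᵢ | A·ȳᵢ
rectangular portion | 25900.00 | 92.50 | 70.00 | 2395750.00 | 1813000.00
triangular portion | 5250.00 | 210.00 | 46.67 | 1102500.00 | 245000.00
Σ | 31150.00 |  |  | 3498250.00 | 2058000.00
x̄ = 3498250.00 / 31150.00 = 112.30 mm
ȳ = 2058000.00 / 31150.00 = 66.07 mm

x̄ = 112.30 mm, ȳ = 66.07 mm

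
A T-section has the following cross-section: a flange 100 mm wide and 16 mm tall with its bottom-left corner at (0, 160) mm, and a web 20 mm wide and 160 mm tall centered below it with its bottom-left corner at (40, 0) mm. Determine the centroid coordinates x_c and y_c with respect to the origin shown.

web: A = 20 × 160 = 3200.00, centroid at (50.00, 80.00).
flange: A = 100 × 16 = 1600.00, centroid at (50.00, 168.00).
ΣA = 4800.00 mm², ΣAx_c = 240000.00 mm³, ΣAy_c = 524800.00 mm³.
x_c = 240000.00/4800.00 = 50.00 mm; y_c = 524800.00/4800.00 = 109.33 mm.

x_c = 50.00 mm, y_c = 109.33 mm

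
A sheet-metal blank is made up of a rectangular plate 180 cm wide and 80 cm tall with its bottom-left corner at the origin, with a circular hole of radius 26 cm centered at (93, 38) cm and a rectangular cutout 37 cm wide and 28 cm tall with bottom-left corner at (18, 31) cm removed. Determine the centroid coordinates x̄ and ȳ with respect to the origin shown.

plate: A = 180 × 80 = 14400.00, centroid at (90.00, 40.00).
hole 1: A = −π·26² = -2123.72, centroid at (93.00, 38.00).
hole 2: A = −(37 × 28) = -1036.00, centroid at (36.50, 45.00).
ΣA = 11240.28 cm², ΣAx̄ = 1060680.35 cm³, ΣAȳ = 448678.77 cm³.
x̄ = 1060680.35/11240.28 = 94.36 cm; ȳ = 448678.77/11240.28 = 39.92 cm.

x̄ = 94.36 cm, ȳ = 39.92 cm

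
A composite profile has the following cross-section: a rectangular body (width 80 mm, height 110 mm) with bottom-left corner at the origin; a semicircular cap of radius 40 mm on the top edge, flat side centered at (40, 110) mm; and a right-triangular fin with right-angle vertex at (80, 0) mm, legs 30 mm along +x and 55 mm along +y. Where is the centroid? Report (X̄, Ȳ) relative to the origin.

rectangular body: A = 80 × 110 = 8800.00, centroid at (40.00, 55.00).
semicircular top: A = ½π·40² = 2513.27, centroid at (40.00, 126.98).
triangular fin: A = ½·30·55 = 825.00, centroid at (90.00, 18.33).
ΣA = 12138.27 mm², ΣAX̄ = 526780.96 mm³, ΣAȲ = 818251.82 mm³.
X̄ = 526780.96/12138.27 = 43.40 mm; Ȳ = 818251.82/12138.27 = 67.41 mm.

X̄ = 43.40 mm, Ȳ = 67.41 mm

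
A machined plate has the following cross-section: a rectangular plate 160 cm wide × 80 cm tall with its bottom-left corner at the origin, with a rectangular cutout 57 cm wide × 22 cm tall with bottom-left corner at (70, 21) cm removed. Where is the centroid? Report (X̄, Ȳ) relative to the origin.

X̄ = 77.99 cm, Ȳ = 40.87 cm

plate: A = 160 × 80 = 12800.00, centroid at (80.00, 40.00).
hole: A = −(57 × 22) = -1254.00, centroid at (98.50, 32.00).
ΣA = 11546.00 cm²
ΣAX̄ = (12800.00)(80.00) + (-1254.00)(98.50) = 900481.00 cm³
ΣAȲ = (12800.00)(40.00) + (-1254.00)(32.00) = 471872.00 cm³
X̄ = 900481.00 / 11546.00 = 77.99 cm
Ȳ = 471872.00 / 11546.00 = 40.87 cm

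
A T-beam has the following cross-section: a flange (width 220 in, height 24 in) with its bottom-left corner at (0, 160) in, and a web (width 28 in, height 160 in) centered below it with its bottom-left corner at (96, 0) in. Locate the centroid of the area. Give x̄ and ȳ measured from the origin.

x̄ = 110.00 in, ȳ = 129.77 in

web: A = 28 × 160 = 4480.00, centroid at (110.00, 80.00).
flange: A = 220 × 24 = 5280.00, centroid at (110.00, 172.00).
ΣA = 9760.00 in², ΣAx̄ = 1073600.00 in³, ΣAȳ = 1266560.00 in³.
x̄ = 1073600.00/9760.00 = 110.00 in; ȳ = 1266560.00/9760.00 = 129.77 in.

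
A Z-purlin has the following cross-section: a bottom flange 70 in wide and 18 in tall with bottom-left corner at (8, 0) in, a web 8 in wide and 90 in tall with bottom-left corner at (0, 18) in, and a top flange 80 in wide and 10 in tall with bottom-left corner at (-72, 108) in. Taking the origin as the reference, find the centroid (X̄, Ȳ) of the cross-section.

X̄ = 11.32 in, Ȳ = 52.91 in

bottom flange: A = 70 × 18 = 1260.00, centroid at (43.00, 9.00).
web: A = 8 × 90 = 720.00, centroid at (4.00, 63.00).
top flange: A = 80 × 10 = 800.00, centroid at (-32.00, 113.00).
ΣA = 2780.00 in²
ΣAX̄ = (1260.00)(43.00) + (720.00)(4.00) + (800.00)(-32.00) = 31460.00 in³
ΣAȲ = (1260.00)(9.00) + (720.00)(63.00) + (800.00)(113.00) = 147100.00 in³
X̄ = 31460.00 / 2780.00 = 11.32 in
Ȳ = 147100.00 / 2780.00 = 52.91 in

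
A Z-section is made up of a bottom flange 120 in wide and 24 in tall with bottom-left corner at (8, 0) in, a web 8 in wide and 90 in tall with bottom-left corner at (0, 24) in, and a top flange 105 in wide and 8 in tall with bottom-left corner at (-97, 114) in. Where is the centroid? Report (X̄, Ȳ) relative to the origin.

X̄ = 36.34 in, Ȳ = 41.30 in

Part | A | x̄ᵢ | ȳᵢ | A·x̄ᵢ | A·ȳᵢ
bottom flange | 2880.00 | 68.00 | 12.00 | 195840.00 | 34560.00
web | 720.00 | 4.00 | 69.00 | 2880.00 | 49680.00
top flange | 840.00 | -44.50 | 118.00 | -37380.00 | 99120.00
Σ | 4440.00 |  |  | 161340.00 | 183360.00
X̄ = 161340.00 / 4440.00 = 36.34 in
Ȳ = 183360.00 / 4440.00 = 41.30 in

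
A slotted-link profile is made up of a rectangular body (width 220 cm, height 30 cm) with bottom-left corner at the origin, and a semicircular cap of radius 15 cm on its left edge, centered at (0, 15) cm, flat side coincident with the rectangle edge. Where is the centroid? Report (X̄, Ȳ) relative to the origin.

X̄ = 104.09 cm, Ȳ = 15.00 cm

rectangular body: A = 220 × 30 = 6600.00, centroid at (110.00, 15.00).
semicircular end: A = ½π·15² = 353.43, centroid at (-6.37, 15.00).
ΣA = 6953.43 cm²
ΣAX̄ = (6600.00)(110.00) + (353.43)(-6.37) = 723750.00 cm³
ΣAȲ = (6600.00)(15.00) + (353.43)(15.00) = 104301.44 cm³
X̄ = 723750.00 / 6953.43 = 104.09 cm
Ȳ = 104301.44 / 6953.43 = 15.00 cm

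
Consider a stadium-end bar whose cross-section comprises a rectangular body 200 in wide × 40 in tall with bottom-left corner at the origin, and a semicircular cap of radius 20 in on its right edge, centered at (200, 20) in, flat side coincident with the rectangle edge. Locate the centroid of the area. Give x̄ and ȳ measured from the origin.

x̄ = 107.90 in, ȳ = 20.00 in

rectangular body: A = 200 × 40 = 8000.00, centroid at (100.00, 20.00).
semicircular end: A = ½π·20² = 628.32, centroid at (208.49, 20.00).
ΣA = 8628.32 in², ΣAx̄ = 930997.04 in³, ΣAȳ = 172566.37 in³.
x̄ = 930997.04/8628.32 = 107.90 in; ȳ = 172566.37/8628.32 = 20.00 in.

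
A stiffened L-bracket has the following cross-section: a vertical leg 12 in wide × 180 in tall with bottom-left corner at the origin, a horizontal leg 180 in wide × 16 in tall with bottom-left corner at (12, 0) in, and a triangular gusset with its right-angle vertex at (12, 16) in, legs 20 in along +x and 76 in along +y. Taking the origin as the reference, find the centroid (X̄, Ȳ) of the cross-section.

Part | A | x̄ᵢ | ȳᵢ | A·x̄ᵢ | A·ȳᵢ
vertical leg | 2160.00 | 6.00 | 90.00 | 12960.00 | 194400.00
horizontal leg | 2880.00 | 102.00 | 8.00 | 293760.00 | 23040.00
gusset | 760.00 | 18.67 | 41.33 | 14186.67 | 31413.33
Σ | 5800.00 |  |  | 320906.67 | 248853.33
X̄ = 320906.67 / 5800.00 = 55.33 in
Ȳ = 248853.33 / 5800.00 = 42.91 in

X̄ = 55.33 in, Ȳ = 42.91 in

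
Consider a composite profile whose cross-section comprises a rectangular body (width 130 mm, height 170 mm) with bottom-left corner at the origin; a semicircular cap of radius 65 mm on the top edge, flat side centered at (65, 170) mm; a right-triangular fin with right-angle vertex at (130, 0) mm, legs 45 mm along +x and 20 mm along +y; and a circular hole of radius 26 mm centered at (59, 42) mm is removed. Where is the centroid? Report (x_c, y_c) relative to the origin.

Part | A | x̄ᵢ | ȳᵢ | A·x̄ᵢ | A·ȳᵢ
rectangular body | 22100.00 | 65.00 | 85.00 | 1436500.00 | 1878500.00
semicircular top | 6636.61 | 65.00 | 197.59 | 431379.94 | 1311307.80
triangular fin | 450.00 | 145.00 | 6.67 | 65250.00 | 3000.00
hole | -2123.72 | 59.00 | 42.00 | -125299.28 | -89196.10
Σ | 27062.90 |  |  | 1807830.66 | 3103611.70
x_c = 1807830.66 / 27062.90 = 66.80 mm
y_c = 3103611.70 / 27062.90 = 114.68 mm

x_c = 66.80 mm, y_c = 114.68 mm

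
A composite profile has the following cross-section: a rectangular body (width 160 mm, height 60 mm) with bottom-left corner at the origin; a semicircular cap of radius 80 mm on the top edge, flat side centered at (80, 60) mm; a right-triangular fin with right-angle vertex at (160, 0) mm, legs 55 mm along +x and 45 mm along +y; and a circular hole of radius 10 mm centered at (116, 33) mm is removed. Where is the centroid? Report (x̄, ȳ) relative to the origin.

x̄ = 85.36 mm, ȳ = 60.30 mm

rectangular body: A = 160 × 60 = 9600.00, centroid at (80.00, 30.00).
semicircular top: A = ½π·80² = 10053.10, centroid at (80.00, 93.95).
triangular fin: A = ½·55·45 = 1237.50, centroid at (178.33, 15.00).
hole: A = −π·10² = -314.16, centroid at (116.00, 33.00).
ΣA = 20576.44 mm²
ΣAx̄ = (9600.00)(80.00) + (10053.10)(80.00) + (1237.50)(178.33) + (-314.16)(116.00) = 1756492.74 mm³
ΣAȳ = (9600.00)(30.00) + (10053.10)(93.95) + (1237.50)(15.00) + (-314.16)(33.00) = 1240714.37 mm³
x̄ = 1756492.74 / 20576.44 = 85.36 mm
ȳ = 1240714.37 / 20576.44 = 60.30 mm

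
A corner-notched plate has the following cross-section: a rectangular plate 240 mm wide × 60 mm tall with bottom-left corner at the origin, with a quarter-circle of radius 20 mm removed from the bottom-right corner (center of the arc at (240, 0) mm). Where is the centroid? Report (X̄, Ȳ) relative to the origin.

X̄ = 117.51 mm, Ȳ = 30.48 mm

plate: A = 240 × 60 = 14400.00, centroid at (120.00, 30.00).
removed quarter-circle: A = −¼π·20² = -314.16, centroid at (231.51, 8.49).
ΣA = 14085.84 mm²
ΣAX̄ = (14400.00)(120.00) + (-314.16)(231.51) = 1655268.44 mm³
ΣAȲ = (14400.00)(30.00) + (-314.16)(8.49) = 429333.33 mm³
X̄ = 1655268.44 / 14085.84 = 117.51 mm
Ȳ = 429333.33 / 14085.84 = 30.48 mm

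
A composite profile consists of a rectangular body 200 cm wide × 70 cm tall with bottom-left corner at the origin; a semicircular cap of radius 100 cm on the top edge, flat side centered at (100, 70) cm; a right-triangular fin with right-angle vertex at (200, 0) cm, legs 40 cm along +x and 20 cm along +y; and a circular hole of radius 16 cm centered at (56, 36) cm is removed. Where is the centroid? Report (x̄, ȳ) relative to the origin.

x̄ = 102.75 cm, ȳ = 76.10 cm

rectangular body: A = 200 × 70 = 14000.00, centroid at (100.00, 35.00).
semicircular top: A = ½π·100² = 15707.96, centroid at (100.00, 112.44).
triangular fin: A = ½·40·20 = 400.00, centroid at (213.33, 6.67).
hole: A = −π·16² = -804.25, centroid at (56.00, 36.00).
ΣA = 29303.72 cm², ΣAx̄ = 3011091.79 cm³, ΣAȳ = 2229937.84 cm³.
x̄ = 3011091.79/29303.72 = 102.75 cm; ȳ = 2229937.84/29303.72 = 76.10 cm.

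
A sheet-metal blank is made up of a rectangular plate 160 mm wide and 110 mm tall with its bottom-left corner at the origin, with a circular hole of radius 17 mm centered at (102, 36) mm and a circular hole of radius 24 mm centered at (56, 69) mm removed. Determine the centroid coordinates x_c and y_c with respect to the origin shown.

x_c = 81.58 mm, y_c = 54.46 mm

Part | A | x̄ᵢ | ȳᵢ | A·x̄ᵢ | A·ȳᵢ
plate | 17600.00 | 80.00 | 55.00 | 1408000.00 | 968000.00
hole 1 | -907.92 | 102.00 | 36.00 | -92607.87 | -32685.13
hole 2 | -1809.56 | 56.00 | 69.00 | -101335.21 | -124859.46
Σ | 14882.52 |  |  | 1214056.92 | 810455.41
x_c = 1214056.92 / 14882.52 = 81.58 mm
y_c = 810455.41 / 14882.52 = 54.46 mm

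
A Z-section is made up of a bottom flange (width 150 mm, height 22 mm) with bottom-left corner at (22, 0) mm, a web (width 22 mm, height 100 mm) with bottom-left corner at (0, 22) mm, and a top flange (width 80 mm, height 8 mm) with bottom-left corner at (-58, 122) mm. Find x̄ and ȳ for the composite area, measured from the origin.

x̄ = 54.20 mm, ȳ = 44.84 mm

Part | A | x̄ᵢ | ȳᵢ | A·x̄ᵢ | A·ȳᵢ
bottom flange | 3300.00 | 97.00 | 11.00 | 320100.00 | 36300.00
web | 2200.00 | 11.00 | 72.00 | 24200.00 | 158400.00
top flange | 640.00 | -18.00 | 126.00 | -11520.00 | 80640.00
Σ | 6140.00 |  |  | 332780.00 | 275340.00
x̄ = 332780.00 / 6140.00 = 54.20 mm
ȳ = 275340.00 / 6140.00 = 44.84 mm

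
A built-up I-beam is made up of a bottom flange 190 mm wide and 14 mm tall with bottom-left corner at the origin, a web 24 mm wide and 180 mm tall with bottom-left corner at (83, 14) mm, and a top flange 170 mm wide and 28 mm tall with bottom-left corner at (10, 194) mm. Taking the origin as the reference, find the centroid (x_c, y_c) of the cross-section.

Part | A | x̄ᵢ | ȳᵢ | A·x̄ᵢ | A·ȳᵢ
bottom flange | 2660.00 | 95.00 | 7.00 | 252700.00 | 18620.00
web | 4320.00 | 95.00 | 104.00 | 410400.00 | 449280.00
top flange | 4760.00 | 95.00 | 208.00 | 452200.00 | 990080.00
Σ | 11740.00 |  |  | 1115300.00 | 1457980.00
x_c = 1115300.00 / 11740.00 = 95.00 mm
y_c = 1457980.00 / 11740.00 = 124.19 mm

x_c = 95.00 mm, y_c = 124.19 mm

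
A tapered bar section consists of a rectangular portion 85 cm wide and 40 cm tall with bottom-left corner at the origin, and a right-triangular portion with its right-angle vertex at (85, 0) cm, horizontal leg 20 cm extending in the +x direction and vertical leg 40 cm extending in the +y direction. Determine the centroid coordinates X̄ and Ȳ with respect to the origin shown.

X̄ = 47.68 cm, Ȳ = 19.30 cm

rectangular portion: A = 85 × 40 = 3400.00, centroid at (42.50, 20.00).
triangular portion: A = ½·20·40 = 400.00, centroid at (91.67, 13.33).
ΣA = 3800.00 cm²
ΣAX̄ = (3400.00)(42.50) + (400.00)(91.67) = 181166.67 cm³
ΣAȲ = (3400.00)(20.00) + (400.00)(13.33) = 73333.33 cm³
X̄ = 181166.67 / 3800.00 = 47.68 cm
Ȳ = 73333.33 / 3800.00 = 19.30 cm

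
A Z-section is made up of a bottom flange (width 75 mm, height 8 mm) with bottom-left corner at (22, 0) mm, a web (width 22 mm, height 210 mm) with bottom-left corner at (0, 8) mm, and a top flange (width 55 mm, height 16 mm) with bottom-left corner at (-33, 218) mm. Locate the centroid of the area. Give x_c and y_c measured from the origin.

bottom flange: A = 75 × 8 = 600.00, centroid at (59.50, 4.00).
web: A = 22 × 210 = 4620.00, centroid at (11.00, 113.00).
top flange: A = 55 × 16 = 880.00, centroid at (-5.50, 226.00).
ΣA = 6100.00 mm², ΣAx_c = 81680.00 mm³, ΣAy_c = 723340.00 mm³.
x_c = 81680.00/6100.00 = 13.39 mm; y_c = 723340.00/6100.00 = 118.58 mm.

x_c = 13.39 mm, y_c = 118.58 mm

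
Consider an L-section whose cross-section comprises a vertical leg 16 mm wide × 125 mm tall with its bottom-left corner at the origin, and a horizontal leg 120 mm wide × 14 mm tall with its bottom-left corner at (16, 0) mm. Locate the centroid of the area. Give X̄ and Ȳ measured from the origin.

X̄ = 39.04 mm, Ȳ = 37.16 mm

vertical leg: A = 16 × 125 = 2000.00, centroid at (8.00, 62.50).
horizontal leg: A = 120 × 14 = 1680.00, centroid at (76.00, 7.00).
ΣA = 3680.00 mm²
ΣAX̄ = (2000.00)(8.00) + (1680.00)(76.00) = 143680.00 mm³
ΣAȲ = (2000.00)(62.50) + (1680.00)(7.00) = 136760.00 mm³
X̄ = 143680.00 / 3680.00 = 39.04 mm
Ȳ = 136760.00 / 3680.00 = 37.16 mm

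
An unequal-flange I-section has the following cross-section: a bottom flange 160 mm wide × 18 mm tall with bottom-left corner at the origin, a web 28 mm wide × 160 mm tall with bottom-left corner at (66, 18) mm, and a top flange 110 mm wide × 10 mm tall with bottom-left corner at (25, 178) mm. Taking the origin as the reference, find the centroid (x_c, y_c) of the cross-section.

x_c = 80.00 mm, y_c = 78.75 mm

bottom flange: A = 160 × 18 = 2880.00, centroid at (80.00, 9.00).
web: A = 28 × 160 = 4480.00, centroid at (80.00, 98.00).
top flange: A = 110 × 10 = 1100.00, centroid at (80.00, 183.00).
ΣA = 8460.00 mm²
ΣAx_c = (2880.00)(80.00) + (4480.00)(80.00) + (1100.00)(80.00) = 676800.00 mm³
ΣAy_c = (2880.00)(9.00) + (4480.00)(98.00) + (1100.00)(183.00) = 666260.00 mm³
x_c = 676800.00 / 8460.00 = 80.00 mm
y_c = 666260.00 / 8460.00 = 78.75 mm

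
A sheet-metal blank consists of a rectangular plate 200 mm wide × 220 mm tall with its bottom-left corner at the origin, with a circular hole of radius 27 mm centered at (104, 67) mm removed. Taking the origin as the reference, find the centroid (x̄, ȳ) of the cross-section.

plate: A = 200 × 220 = 44000.00, centroid at (100.00, 110.00).
hole: A = −π·27² = -2290.22, centroid at (104.00, 67.00).
ΣA = 41709.78 mm², ΣAx̄ = 4161817.01 mm³, ΣAȳ = 4686555.19 mm³.
x̄ = 4161817.01/41709.78 = 99.78 mm; ȳ = 4686555.19/41709.78 = 112.36 mm.

x̄ = 99.78 mm, ȳ = 112.36 mm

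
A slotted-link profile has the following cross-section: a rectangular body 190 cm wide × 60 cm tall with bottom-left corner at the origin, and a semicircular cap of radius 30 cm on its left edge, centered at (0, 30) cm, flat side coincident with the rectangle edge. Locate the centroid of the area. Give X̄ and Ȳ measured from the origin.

rectangular body: A = 190 × 60 = 11400.00, centroid at (95.00, 30.00).
semicircular end: A = ½π·30² = 1413.72, centroid at (-12.73, 30.00).
ΣA = 12813.72 cm²
ΣAX̄ = (11400.00)(95.00) + (1413.72)(-12.73) = 1065000.00 cm³
ΣAȲ = (11400.00)(30.00) + (1413.72)(30.00) = 384411.50 cm³
X̄ = 1065000.00 / 12813.72 = 83.11 cm
Ȳ = 384411.50 / 12813.72 = 30.00 cm

X̄ = 83.11 cm, Ȳ = 30.00 cm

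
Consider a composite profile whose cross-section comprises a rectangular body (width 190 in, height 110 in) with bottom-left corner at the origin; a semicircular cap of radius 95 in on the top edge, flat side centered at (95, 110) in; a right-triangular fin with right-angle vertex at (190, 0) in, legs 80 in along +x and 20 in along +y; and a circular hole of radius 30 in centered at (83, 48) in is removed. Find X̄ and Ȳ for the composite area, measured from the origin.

rectangular body: A = 190 × 110 = 20900.00, centroid at (95.00, 55.00).
semicircular top: A = ½π·95² = 14176.44, centroid at (95.00, 150.32).
triangular fin: A = ½·80·20 = 800.00, centroid at (216.67, 6.67).
hole: A = −π·30² = -2827.43, centroid at (83.00, 48.00).
ΣA = 33049.00 in², ΣAX̄ = 3270917.86 in³, ΣAȲ = 3150107.92 in³.
X̄ = 3270917.86/33049.00 = 98.97 in; Ȳ = 3150107.92/33049.00 = 95.32 in.

X̄ = 98.97 in, Ȳ = 95.32 in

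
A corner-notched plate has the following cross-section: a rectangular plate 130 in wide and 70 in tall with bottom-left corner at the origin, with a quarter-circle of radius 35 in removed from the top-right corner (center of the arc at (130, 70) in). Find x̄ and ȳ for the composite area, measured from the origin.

x̄ = 59.07 in, ȳ = 32.62 in

plate: A = 130 × 70 = 9100.00, centroid at (65.00, 35.00).
removed quarter-circle: A = −¼π·35² = -962.11, centroid at (115.15, 55.15).
ΣA = 8137.89 in²
ΣAx̄ = (9100.00)(65.00) + (-962.11)(115.15) = 480717.01 in³
ΣAȳ = (9100.00)(35.00) + (-962.11)(55.15) = 265443.77 in³
x̄ = 480717.01 / 8137.89 = 59.07 in
ȳ = 265443.77 / 8137.89 = 32.62 in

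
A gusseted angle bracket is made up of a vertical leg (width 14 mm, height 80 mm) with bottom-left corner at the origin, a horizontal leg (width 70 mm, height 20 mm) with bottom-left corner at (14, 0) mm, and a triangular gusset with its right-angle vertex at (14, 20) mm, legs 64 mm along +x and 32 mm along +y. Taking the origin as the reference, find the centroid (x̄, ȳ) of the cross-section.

Part | A | x̄ᵢ | ȳᵢ | A·x̄ᵢ | A·ȳᵢ
vertical leg | 1120.00 | 7.00 | 40.00 | 7840.00 | 44800.00
horizontal leg | 1400.00 | 49.00 | 10.00 | 68600.00 | 14000.00
gusset | 1024.00 | 35.33 | 30.67 | 36181.33 | 31402.67
Σ | 3544.00 |  |  | 112621.33 | 90202.67
x̄ = 112621.33 / 3544.00 = 31.78 mm
ȳ = 90202.67 / 3544.00 = 25.45 mm

x̄ = 31.78 mm, ȳ = 25.45 mm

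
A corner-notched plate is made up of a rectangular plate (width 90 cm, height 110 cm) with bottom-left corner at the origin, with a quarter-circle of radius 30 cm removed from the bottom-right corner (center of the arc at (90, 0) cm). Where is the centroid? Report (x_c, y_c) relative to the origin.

plate: A = 90 × 110 = 9900.00, centroid at (45.00, 55.00).
removed quarter-circle: A = −¼π·30² = -706.86, centroid at (77.27, 12.73).
ΣA = 9193.14 cm², ΣAx_c = 390882.75 cm³, ΣAy_c = 535500.00 cm³.
x_c = 390882.75/9193.14 = 42.52 cm; y_c = 535500.00/9193.14 = 58.25 cm.

x_c = 42.52 cm, y_c = 58.25 cm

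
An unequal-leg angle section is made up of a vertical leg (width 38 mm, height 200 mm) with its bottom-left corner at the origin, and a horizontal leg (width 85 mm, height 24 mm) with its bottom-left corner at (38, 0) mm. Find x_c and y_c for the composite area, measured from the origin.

vertical leg: A = 38 × 200 = 7600.00, centroid at (19.00, 100.00).
horizontal leg: A = 85 × 24 = 2040.00, centroid at (80.50, 12.00).
ΣA = 9640.00 mm², ΣAx_c = 308620.00 mm³, ΣAy_c = 784480.00 mm³.
x_c = 308620.00/9640.00 = 32.01 mm; y_c = 784480.00/9640.00 = 81.38 mm.

x_c = 32.01 mm, y_c = 81.38 mm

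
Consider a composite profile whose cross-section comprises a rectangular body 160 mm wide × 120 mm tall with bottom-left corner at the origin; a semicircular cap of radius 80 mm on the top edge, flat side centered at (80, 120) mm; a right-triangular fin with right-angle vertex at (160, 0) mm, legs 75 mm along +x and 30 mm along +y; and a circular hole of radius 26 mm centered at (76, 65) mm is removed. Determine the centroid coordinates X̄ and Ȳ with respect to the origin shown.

Part | A | x̄ᵢ | ȳᵢ | A·x̄ᵢ | A·ȳᵢ
rectangular body | 19200.00 | 80.00 | 60.00 | 1536000.00 | 1152000.00
semicircular top | 10053.10 | 80.00 | 153.95 | 804247.72 | 1547704.91
triangular fin | 1125.00 | 185.00 | 10.00 | 208125.00 | 11250.00
hole | -2123.72 | 76.00 | 65.00 | -161402.46 | -138041.58
Σ | 28254.38 |  |  | 2386970.26 | 2572913.33
X̄ = 2386970.26 / 28254.38 = 84.48 mm
Ȳ = 2572913.33 / 28254.38 = 91.06 mm

X̄ = 84.48 mm, Ȳ = 91.06 mm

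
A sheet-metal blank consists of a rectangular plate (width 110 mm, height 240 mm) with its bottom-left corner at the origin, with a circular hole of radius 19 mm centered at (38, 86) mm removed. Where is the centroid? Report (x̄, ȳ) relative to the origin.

x̄ = 55.76 mm, ȳ = 121.53 mm

Part | A | x̄ᵢ | ȳᵢ | A·x̄ᵢ | A·ȳᵢ
plate | 26400.00 | 55.00 | 120.00 | 1452000.00 | 3168000.00
hole | -1134.11 | 38.00 | 86.00 | -43096.37 | -97533.89
Σ | 25265.89 |  |  | 1408903.63 | 3070466.11
x̄ = 1408903.63 / 25265.89 = 55.76 mm
ȳ = 3070466.11 / 25265.89 = 121.53 mm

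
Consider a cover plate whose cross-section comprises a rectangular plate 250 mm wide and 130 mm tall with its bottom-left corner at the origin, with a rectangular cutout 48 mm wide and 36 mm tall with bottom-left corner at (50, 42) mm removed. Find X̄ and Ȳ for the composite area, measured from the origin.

Part | A | x̄ᵢ | ȳᵢ | A·x̄ᵢ | A·ȳᵢ
plate | 32500.00 | 125.00 | 65.00 | 4062500.00 | 2112500.00
hole | -1728.00 | 74.00 | 60.00 | -127872.00 | -103680.00
Σ | 30772.00 |  |  | 3934628.00 | 2008820.00
X̄ = 3934628.00 / 30772.00 = 127.86 mm
Ȳ = 2008820.00 / 30772.00 = 65.28 mm

X̄ = 127.86 mm, Ȳ = 65.28 mm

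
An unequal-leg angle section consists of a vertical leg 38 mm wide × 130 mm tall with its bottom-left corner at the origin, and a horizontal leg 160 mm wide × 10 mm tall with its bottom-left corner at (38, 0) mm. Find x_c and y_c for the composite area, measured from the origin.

Part | A | x̄ᵢ | ȳᵢ | A·x̄ᵢ | A·ȳᵢ
vertical leg | 4940.00 | 19.00 | 65.00 | 93860.00 | 321100.00
horizontal leg | 1600.00 | 118.00 | 5.00 | 188800.00 | 8000.00
Σ | 6540.00 |  |  | 282660.00 | 329100.00
x_c = 282660.00 / 6540.00 = 43.22 mm
y_c = 329100.00 / 6540.00 = 50.32 mm

x_c = 43.22 mm, y_c = 50.32 mm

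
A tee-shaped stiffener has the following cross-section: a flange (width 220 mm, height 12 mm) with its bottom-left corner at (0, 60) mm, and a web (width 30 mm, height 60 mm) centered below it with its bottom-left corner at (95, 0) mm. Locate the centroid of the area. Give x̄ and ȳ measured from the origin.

Part | A | x̄ᵢ | ȳᵢ | A·x̄ᵢ | A·ȳᵢ
web | 1800.00 | 110.00 | 30.00 | 198000.00 | 54000.00
flange | 2640.00 | 110.00 | 66.00 | 290400.00 | 174240.00
Σ | 4440.00 |  |  | 488400.00 | 228240.00
x̄ = 488400.00 / 4440.00 = 110.00 mm
ȳ = 228240.00 / 4440.00 = 51.41 mm

x̄ = 110.00 mm, ȳ = 51.41 mm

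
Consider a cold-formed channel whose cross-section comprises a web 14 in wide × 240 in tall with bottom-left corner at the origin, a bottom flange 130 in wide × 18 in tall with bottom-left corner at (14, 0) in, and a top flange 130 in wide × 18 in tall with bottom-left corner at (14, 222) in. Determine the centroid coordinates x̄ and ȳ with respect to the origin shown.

x̄ = 48.91 in, ȳ = 120.00 in

web: A = 14 × 240 = 3360.00, centroid at (7.00, 120.00).
bottom flange: A = 130 × 18 = 2340.00, centroid at (79.00, 9.00).
top flange: A = 130 × 18 = 2340.00, centroid at (79.00, 231.00).
ΣA = 8040.00 in², ΣAx̄ = 393240.00 in³, ΣAȳ = 964800.00 in³.
x̄ = 393240.00/8040.00 = 48.91 in; ȳ = 964800.00/8040.00 = 120.00 in.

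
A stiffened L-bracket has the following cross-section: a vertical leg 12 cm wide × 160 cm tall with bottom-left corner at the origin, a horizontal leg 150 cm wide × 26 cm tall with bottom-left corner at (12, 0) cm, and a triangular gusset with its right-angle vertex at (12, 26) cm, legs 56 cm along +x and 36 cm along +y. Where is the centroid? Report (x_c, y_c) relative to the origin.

vertical leg: A = 12 × 160 = 1920.00, centroid at (6.00, 80.00).
horizontal leg: A = 150 × 26 = 3900.00, centroid at (87.00, 13.00).
gusset: A = ½·56·36 = 1008.00, centroid at (30.67, 38.00).
ΣA = 6828.00 cm², ΣAx_c = 381732.00 cm³, ΣAy_c = 242604.00 cm³.
x_c = 381732.00/6828.00 = 55.91 cm; y_c = 242604.00/6828.00 = 35.53 cm.

x_c = 55.91 cm, y_c = 35.53 cm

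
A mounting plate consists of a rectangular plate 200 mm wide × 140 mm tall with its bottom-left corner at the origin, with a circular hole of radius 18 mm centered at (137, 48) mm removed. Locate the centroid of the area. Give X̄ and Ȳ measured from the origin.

plate: A = 200 × 140 = 28000.00, centroid at (100.00, 70.00).
hole: A = −π·18² = -1017.88, centroid at (137.00, 48.00).
ΣA = 26982.12 mm², ΣAX̄ = 2660550.99 mm³, ΣAȲ = 1911141.95 mm³.
X̄ = 2660550.99/26982.12 = 98.60 mm; Ȳ = 1911141.95/26982.12 = 70.83 mm.

X̄ = 98.60 mm, Ȳ = 70.83 mm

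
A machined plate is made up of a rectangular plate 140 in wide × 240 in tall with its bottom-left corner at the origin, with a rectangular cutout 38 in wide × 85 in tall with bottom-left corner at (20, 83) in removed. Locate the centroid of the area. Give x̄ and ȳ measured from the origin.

plate: A = 140 × 240 = 33600.00, centroid at (70.00, 120.00).
hole: A = −(38 × 85) = -3230.00, centroid at (39.00, 125.50).
ΣA = 30370.00 in²
ΣAx̄ = (33600.00)(70.00) + (-3230.00)(39.00) = 2226030.00 in³
ΣAȳ = (33600.00)(120.00) + (-3230.00)(125.50) = 3626635.00 in³
x̄ = 2226030.00 / 30370.00 = 73.30 in
ȳ = 3626635.00 / 30370.00 = 119.42 in

x̄ = 73.30 in, ȳ = 119.42 in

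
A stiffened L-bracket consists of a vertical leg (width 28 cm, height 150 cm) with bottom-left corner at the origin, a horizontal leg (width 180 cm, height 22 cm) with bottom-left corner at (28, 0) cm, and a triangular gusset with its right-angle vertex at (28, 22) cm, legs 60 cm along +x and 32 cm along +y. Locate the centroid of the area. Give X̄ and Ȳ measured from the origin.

X̄ = 62.74 cm, Ȳ = 42.75 cm

vertical leg: A = 28 × 150 = 4200.00, centroid at (14.00, 75.00).
horizontal leg: A = 180 × 22 = 3960.00, centroid at (118.00, 11.00).
gusset: A = ½·60·32 = 960.00, centroid at (48.00, 32.67).
ΣA = 9120.00 cm², ΣAX̄ = 572160.00 cm³, ΣAȲ = 389920.00 cm³.
X̄ = 572160.00/9120.00 = 62.74 cm; Ȳ = 389920.00/9120.00 = 42.75 cm.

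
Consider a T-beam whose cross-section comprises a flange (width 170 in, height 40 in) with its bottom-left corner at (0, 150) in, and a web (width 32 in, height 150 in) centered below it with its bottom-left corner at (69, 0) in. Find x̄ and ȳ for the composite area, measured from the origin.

x̄ = 85.00 in, ȳ = 130.69 in

web: A = 32 × 150 = 4800.00, centroid at (85.00, 75.00).
flange: A = 170 × 40 = 6800.00, centroid at (85.00, 170.00).
ΣA = 11600.00 in²
ΣAx̄ = (4800.00)(85.00) + (6800.00)(85.00) = 986000.00 in³
ΣAȳ = (4800.00)(75.00) + (6800.00)(170.00) = 1516000.00 in³
x̄ = 986000.00 / 11600.00 = 85.00 in
ȳ = 1516000.00 / 11600.00 = 130.69 in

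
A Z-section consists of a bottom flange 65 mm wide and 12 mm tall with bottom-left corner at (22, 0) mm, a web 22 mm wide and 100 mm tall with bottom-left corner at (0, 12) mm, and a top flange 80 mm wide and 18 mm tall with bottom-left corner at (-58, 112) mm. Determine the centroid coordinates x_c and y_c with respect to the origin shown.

x_c = 9.23 mm, y_c = 71.34 mm

bottom flange: A = 65 × 12 = 780.00, centroid at (54.50, 6.00).
web: A = 22 × 100 = 2200.00, centroid at (11.00, 62.00).
top flange: A = 80 × 18 = 1440.00, centroid at (-18.00, 121.00).
ΣA = 4420.00 mm²
ΣAx_c = (780.00)(54.50) + (2200.00)(11.00) + (1440.00)(-18.00) = 40790.00 mm³
ΣAy_c = (780.00)(6.00) + (2200.00)(62.00) + (1440.00)(121.00) = 315320.00 mm³
x_c = 40790.00 / 4420.00 = 9.23 mm
y_c = 315320.00 / 4420.00 = 71.34 mm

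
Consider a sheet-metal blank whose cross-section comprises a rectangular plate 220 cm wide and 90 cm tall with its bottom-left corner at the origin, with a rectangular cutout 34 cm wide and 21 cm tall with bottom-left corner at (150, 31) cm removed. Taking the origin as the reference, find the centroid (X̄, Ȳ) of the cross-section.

Part | A | x̄ᵢ | ȳᵢ | A·x̄ᵢ | A·ȳᵢ
plate | 19800.00 | 110.00 | 45.00 | 2178000.00 | 891000.00
hole | -714.00 | 167.00 | 41.50 | -119238.00 | -29631.00
Σ | 19086.00 |  |  | 2058762.00 | 861369.00
X̄ = 2058762.00 / 19086.00 = 107.87 cm
Ȳ = 861369.00 / 19086.00 = 45.13 cm

X̄ = 107.87 cm, Ȳ = 45.13 cm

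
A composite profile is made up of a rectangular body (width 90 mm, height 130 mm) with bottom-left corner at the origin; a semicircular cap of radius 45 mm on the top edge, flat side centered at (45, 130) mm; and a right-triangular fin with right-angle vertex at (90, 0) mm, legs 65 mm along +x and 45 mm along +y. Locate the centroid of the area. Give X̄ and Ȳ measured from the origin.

X̄ = 50.97 mm, Ȳ = 76.89 mm

rectangular body: A = 90 × 130 = 11700.00, centroid at (45.00, 65.00).
semicircular top: A = ½π·45² = 3180.86, centroid at (45.00, 149.10).
triangular fin: A = ½·65·45 = 1462.50, centroid at (111.67, 15.00).
ΣA = 16343.36 mm², ΣAX̄ = 832951.32 mm³, ΣAȲ = 1256699.63 mm³.
X̄ = 832951.32/16343.36 = 50.97 mm; Ȳ = 1256699.63/16343.36 = 76.89 mm.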